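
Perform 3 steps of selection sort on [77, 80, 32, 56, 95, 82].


Initial: [77, 80, 32, 56, 95, 82]
Step 1: min=32 at 2
  Swap: [32, 80, 77, 56, 95, 82]
Step 2: min=56 at 3
  Swap: [32, 56, 77, 80, 95, 82]
Step 3: min=77 at 2
  Swap: [32, 56, 77, 80, 95, 82]

After 3 steps: [32, 56, 77, 80, 95, 82]


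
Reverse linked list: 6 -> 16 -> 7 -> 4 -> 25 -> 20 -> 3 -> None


Step 1: curr=6, set curr.next=prev(None) | reversed so far: 6
Step 2: curr=16, set curr.next=prev(6) | reversed so far: 16 -> 6
Step 3: curr=7, set curr.next=prev(16) | reversed so far: 7 -> 16 -> 6
Step 4: curr=4, set curr.next=prev(7) | reversed so far: 4 -> 7 -> 16 -> 6
Step 5: curr=25, set curr.next=prev(4) | reversed so far: 25 -> 4 -> 7 -> 16 -> 6
Step 6: curr=20, set curr.next=prev(25) | reversed so far: 20 -> 25 -> 4 -> 7 -> 16 -> 6
Step 7: curr=3, set curr.next=prev(20) | reversed so far: 3 -> 20 -> 25 -> 4 -> 7 -> 16 -> 6

3 -> 20 -> 25 -> 4 -> 7 -> 16 -> 6 -> None


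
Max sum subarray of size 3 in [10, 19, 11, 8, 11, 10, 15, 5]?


[0:3]: 40
[1:4]: 38
[2:5]: 30
[3:6]: 29
[4:7]: 36
[5:8]: 30

Max: 40 at [0:3]


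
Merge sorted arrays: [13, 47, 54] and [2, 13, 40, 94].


Take 2 from B
Take 13 from A
Take 13 from B
Take 40 from B
Take 47 from A
Take 54 from A

Merged: [2, 13, 13, 40, 47, 54, 94]


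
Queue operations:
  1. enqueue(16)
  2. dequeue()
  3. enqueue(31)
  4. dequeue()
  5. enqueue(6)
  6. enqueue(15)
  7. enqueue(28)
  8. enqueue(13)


enqueue(16) -> [16]
dequeue()->16, []
enqueue(31) -> [31]
dequeue()->31, []
enqueue(6) -> [6]
enqueue(15) -> [6, 15]
enqueue(28) -> [6, 15, 28]
enqueue(13) -> [6, 15, 28, 13]

Final queue: [6, 15, 28, 13]


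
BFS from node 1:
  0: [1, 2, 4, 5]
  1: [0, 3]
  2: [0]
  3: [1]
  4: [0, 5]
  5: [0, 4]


Visit 1, enqueue [0, 3]
Visit 0, enqueue [2, 4, 5]
Visit 3, enqueue []
Visit 2, enqueue []
Visit 4, enqueue []
Visit 5, enqueue []

BFS order: [1, 0, 3, 2, 4, 5]


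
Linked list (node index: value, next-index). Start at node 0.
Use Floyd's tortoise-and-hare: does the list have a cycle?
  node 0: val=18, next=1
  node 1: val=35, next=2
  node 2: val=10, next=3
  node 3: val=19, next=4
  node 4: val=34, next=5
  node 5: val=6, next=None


Floyd's tortoise (slow, +1) and hare (fast, +2):
  init: slow=0, fast=0
  step 1: slow=1, fast=2
  step 2: slow=2, fast=4
  step 3: fast 4->5->None, no cycle

Cycle: no


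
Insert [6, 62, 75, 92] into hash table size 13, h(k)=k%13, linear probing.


Insert 6: h=6 -> slot 6
Insert 62: h=10 -> slot 10
Insert 75: h=10, 1 probes -> slot 11
Insert 92: h=1 -> slot 1

Table: [None, 92, None, None, None, None, 6, None, None, None, 62, 75, None]


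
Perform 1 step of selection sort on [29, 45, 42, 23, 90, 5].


Initial: [29, 45, 42, 23, 90, 5]
Step 1: min=5 at 5
  Swap: [5, 45, 42, 23, 90, 29]

After 1 step: [5, 45, 42, 23, 90, 29]


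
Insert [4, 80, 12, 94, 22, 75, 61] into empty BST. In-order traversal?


Insert 4: root
Insert 80: R from 4
Insert 12: R from 4 -> L from 80
Insert 94: R from 4 -> R from 80
Insert 22: R from 4 -> L from 80 -> R from 12
Insert 75: R from 4 -> L from 80 -> R from 12 -> R from 22
Insert 61: R from 4 -> L from 80 -> R from 12 -> R from 22 -> L from 75

In-order: [4, 12, 22, 61, 75, 80, 94]


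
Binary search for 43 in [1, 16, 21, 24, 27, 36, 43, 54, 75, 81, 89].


Step 1: lo=0, hi=10, mid=5, val=36
Step 2: lo=6, hi=10, mid=8, val=75
Step 3: lo=6, hi=7, mid=6, val=43

Found at index 6


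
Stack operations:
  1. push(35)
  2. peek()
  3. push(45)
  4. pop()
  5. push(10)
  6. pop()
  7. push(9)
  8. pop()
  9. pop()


push(35) -> [35]
peek()->35
push(45) -> [35, 45]
pop()->45, [35]
push(10) -> [35, 10]
pop()->10, [35]
push(9) -> [35, 9]
pop()->9, [35]
pop()->35, []

Final stack: []


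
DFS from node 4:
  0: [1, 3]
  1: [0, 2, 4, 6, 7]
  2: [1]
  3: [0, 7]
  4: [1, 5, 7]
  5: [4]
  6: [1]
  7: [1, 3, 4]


Visit 4, push [7, 5, 1]
Visit 1, push [7, 6, 2, 0]
Visit 0, push [3]
Visit 3, push [7]
Visit 7, push []
Visit 2, push []
Visit 6, push []
Visit 5, push []

DFS order: [4, 1, 0, 3, 7, 2, 6, 5]


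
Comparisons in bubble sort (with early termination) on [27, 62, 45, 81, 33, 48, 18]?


Algorithm: bubble sort (with early termination)
Input: [27, 62, 45, 81, 33, 48, 18]
Sorted: [18, 27, 33, 45, 48, 62, 81]

21


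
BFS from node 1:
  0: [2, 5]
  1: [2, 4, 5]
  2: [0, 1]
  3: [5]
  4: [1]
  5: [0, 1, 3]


Visit 1, enqueue [2, 4, 5]
Visit 2, enqueue [0]
Visit 4, enqueue []
Visit 5, enqueue [3]
Visit 0, enqueue []
Visit 3, enqueue []

BFS order: [1, 2, 4, 5, 0, 3]


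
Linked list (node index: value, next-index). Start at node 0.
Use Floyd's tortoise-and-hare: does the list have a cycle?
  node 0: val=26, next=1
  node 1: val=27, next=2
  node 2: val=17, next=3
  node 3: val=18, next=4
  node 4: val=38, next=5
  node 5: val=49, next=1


Floyd's tortoise (slow, +1) and hare (fast, +2):
  init: slow=0, fast=0
  step 1: slow=1, fast=2
  step 2: slow=2, fast=4
  step 3: slow=3, fast=1
  step 4: slow=4, fast=3
  step 5: slow=5, fast=5
  slow == fast at node 5: cycle detected

Cycle: yes


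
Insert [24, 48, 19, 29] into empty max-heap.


Insert 24: [24]
Insert 48: [48, 24]
Insert 19: [48, 24, 19]
Insert 29: [48, 29, 19, 24]

Final heap: [48, 29, 19, 24]


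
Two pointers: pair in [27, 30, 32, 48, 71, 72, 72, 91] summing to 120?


lo=0(27)+hi=7(91)=118
lo=1(30)+hi=7(91)=121
lo=1(30)+hi=6(72)=102
lo=2(32)+hi=6(72)=104
lo=3(48)+hi=6(72)=120

Yes: 48+72=120


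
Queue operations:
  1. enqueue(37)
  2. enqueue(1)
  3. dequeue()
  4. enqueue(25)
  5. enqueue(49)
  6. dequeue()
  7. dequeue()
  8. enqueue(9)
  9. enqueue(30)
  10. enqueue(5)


enqueue(37) -> [37]
enqueue(1) -> [37, 1]
dequeue()->37, [1]
enqueue(25) -> [1, 25]
enqueue(49) -> [1, 25, 49]
dequeue()->1, [25, 49]
dequeue()->25, [49]
enqueue(9) -> [49, 9]
enqueue(30) -> [49, 9, 30]
enqueue(5) -> [49, 9, 30, 5]

Final queue: [49, 9, 30, 5]


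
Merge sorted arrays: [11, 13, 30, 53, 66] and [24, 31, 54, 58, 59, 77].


Take 11 from A
Take 13 from A
Take 24 from B
Take 30 from A
Take 31 from B
Take 53 from A
Take 54 from B
Take 58 from B
Take 59 from B
Take 66 from A

Merged: [11, 13, 24, 30, 31, 53, 54, 58, 59, 66, 77]


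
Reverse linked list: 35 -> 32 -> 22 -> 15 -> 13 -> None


Step 1: curr=35, set curr.next=prev(None) | reversed so far: 35
Step 2: curr=32, set curr.next=prev(35) | reversed so far: 32 -> 35
Step 3: curr=22, set curr.next=prev(32) | reversed so far: 22 -> 32 -> 35
Step 4: curr=15, set curr.next=prev(22) | reversed so far: 15 -> 22 -> 32 -> 35
Step 5: curr=13, set curr.next=prev(15) | reversed so far: 13 -> 15 -> 22 -> 32 -> 35

13 -> 15 -> 22 -> 32 -> 35 -> None


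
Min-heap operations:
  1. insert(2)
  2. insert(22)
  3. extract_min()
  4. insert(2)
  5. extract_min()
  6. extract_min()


insert(2) -> [2]
insert(22) -> [2, 22]
extract_min()->2, [22]
insert(2) -> [2, 22]
extract_min()->2, [22]
extract_min()->22, []

Final heap: []


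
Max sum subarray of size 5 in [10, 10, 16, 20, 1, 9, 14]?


[0:5]: 57
[1:6]: 56
[2:7]: 60

Max: 60 at [2:7]


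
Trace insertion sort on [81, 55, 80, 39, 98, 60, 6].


Initial: [81, 55, 80, 39, 98, 60, 6]
Insert 55: [55, 81, 80, 39, 98, 60, 6]
Insert 80: [55, 80, 81, 39, 98, 60, 6]
Insert 39: [39, 55, 80, 81, 98, 60, 6]
Insert 98: [39, 55, 80, 81, 98, 60, 6]
Insert 60: [39, 55, 60, 80, 81, 98, 6]
Insert 6: [6, 39, 55, 60, 80, 81, 98]

Sorted: [6, 39, 55, 60, 80, 81, 98]


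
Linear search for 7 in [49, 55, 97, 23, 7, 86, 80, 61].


i=0: 49!=7
i=1: 55!=7
i=2: 97!=7
i=3: 23!=7
i=4: 7==7 found!

Found at 4, 5 comps


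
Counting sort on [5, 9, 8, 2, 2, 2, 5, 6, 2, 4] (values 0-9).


Input: [5, 9, 8, 2, 2, 2, 5, 6, 2, 4]
Counts: [0, 0, 4, 0, 1, 2, 1, 0, 1, 1]

Sorted: [2, 2, 2, 2, 4, 5, 5, 6, 8, 9]


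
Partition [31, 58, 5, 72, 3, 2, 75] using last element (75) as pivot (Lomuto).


Pivot: 75
  31 <= 75: advance i (no swap)
  58 <= 75: advance i (no swap)
  5 <= 75: advance i (no swap)
  72 <= 75: advance i (no swap)
  3 <= 75: advance i (no swap)
  2 <= 75: advance i (no swap)
Place pivot at 6: [31, 58, 5, 72, 3, 2, 75]

Partitioned: [31, 58, 5, 72, 3, 2, 75]


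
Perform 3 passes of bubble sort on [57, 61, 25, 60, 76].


Initial: [57, 61, 25, 60, 76]
Pass 1: [57, 25, 60, 61, 76] (2 swaps)
Pass 2: [25, 57, 60, 61, 76] (1 swaps)
Pass 3: [25, 57, 60, 61, 76] (0 swaps)

After 3 passes: [25, 57, 60, 61, 76]


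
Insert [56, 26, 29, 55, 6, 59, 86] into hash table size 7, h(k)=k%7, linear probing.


Insert 56: h=0 -> slot 0
Insert 26: h=5 -> slot 5
Insert 29: h=1 -> slot 1
Insert 55: h=6 -> slot 6
Insert 6: h=6, 3 probes -> slot 2
Insert 59: h=3 -> slot 3
Insert 86: h=2, 2 probes -> slot 4

Table: [56, 29, 6, 59, 86, 26, 55]


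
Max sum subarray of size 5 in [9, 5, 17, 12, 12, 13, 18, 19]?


[0:5]: 55
[1:6]: 59
[2:7]: 72
[3:8]: 74

Max: 74 at [3:8]


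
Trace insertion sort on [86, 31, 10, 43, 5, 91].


Initial: [86, 31, 10, 43, 5, 91]
Insert 31: [31, 86, 10, 43, 5, 91]
Insert 10: [10, 31, 86, 43, 5, 91]
Insert 43: [10, 31, 43, 86, 5, 91]
Insert 5: [5, 10, 31, 43, 86, 91]
Insert 91: [5, 10, 31, 43, 86, 91]

Sorted: [5, 10, 31, 43, 86, 91]


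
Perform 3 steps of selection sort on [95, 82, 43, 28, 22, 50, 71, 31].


Initial: [95, 82, 43, 28, 22, 50, 71, 31]
Step 1: min=22 at 4
  Swap: [22, 82, 43, 28, 95, 50, 71, 31]
Step 2: min=28 at 3
  Swap: [22, 28, 43, 82, 95, 50, 71, 31]
Step 3: min=31 at 7
  Swap: [22, 28, 31, 82, 95, 50, 71, 43]

After 3 steps: [22, 28, 31, 82, 95, 50, 71, 43]


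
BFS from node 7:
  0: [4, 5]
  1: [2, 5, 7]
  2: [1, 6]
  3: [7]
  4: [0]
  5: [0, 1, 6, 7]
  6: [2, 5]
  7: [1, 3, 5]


Visit 7, enqueue [1, 3, 5]
Visit 1, enqueue [2]
Visit 3, enqueue []
Visit 5, enqueue [0, 6]
Visit 2, enqueue []
Visit 0, enqueue [4]
Visit 6, enqueue []
Visit 4, enqueue []

BFS order: [7, 1, 3, 5, 2, 0, 6, 4]


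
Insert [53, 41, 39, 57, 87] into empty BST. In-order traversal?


Insert 53: root
Insert 41: L from 53
Insert 39: L from 53 -> L from 41
Insert 57: R from 53
Insert 87: R from 53 -> R from 57

In-order: [39, 41, 53, 57, 87]


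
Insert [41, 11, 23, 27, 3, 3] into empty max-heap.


Insert 41: [41]
Insert 11: [41, 11]
Insert 23: [41, 11, 23]
Insert 27: [41, 27, 23, 11]
Insert 3: [41, 27, 23, 11, 3]
Insert 3: [41, 27, 23, 11, 3, 3]

Final heap: [41, 27, 23, 11, 3, 3]


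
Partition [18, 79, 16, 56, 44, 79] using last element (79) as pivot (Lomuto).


Pivot: 79
  18 <= 79: advance i (no swap)
  79 <= 79: advance i (no swap)
  16 <= 79: advance i (no swap)
  56 <= 79: advance i (no swap)
  44 <= 79: advance i (no swap)
Place pivot at 5: [18, 79, 16, 56, 44, 79]

Partitioned: [18, 79, 16, 56, 44, 79]


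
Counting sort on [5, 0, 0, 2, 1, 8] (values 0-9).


Input: [5, 0, 0, 2, 1, 8]
Counts: [2, 1, 1, 0, 0, 1, 0, 0, 1, 0]

Sorted: [0, 0, 1, 2, 5, 8]


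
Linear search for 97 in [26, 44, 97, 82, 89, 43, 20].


i=0: 26!=97
i=1: 44!=97
i=2: 97==97 found!

Found at 2, 3 comps


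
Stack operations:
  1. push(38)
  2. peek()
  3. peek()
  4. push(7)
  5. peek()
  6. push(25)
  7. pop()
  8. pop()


push(38) -> [38]
peek()->38
peek()->38
push(7) -> [38, 7]
peek()->7
push(25) -> [38, 7, 25]
pop()->25, [38, 7]
pop()->7, [38]

Final stack: [38]


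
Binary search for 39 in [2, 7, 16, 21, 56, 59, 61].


Step 1: lo=0, hi=6, mid=3, val=21
Step 2: lo=4, hi=6, mid=5, val=59
Step 3: lo=4, hi=4, mid=4, val=56

Not found


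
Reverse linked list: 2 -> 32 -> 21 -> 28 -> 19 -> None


Step 1: curr=2, set curr.next=prev(None) | reversed so far: 2
Step 2: curr=32, set curr.next=prev(2) | reversed so far: 32 -> 2
Step 3: curr=21, set curr.next=prev(32) | reversed so far: 21 -> 32 -> 2
Step 4: curr=28, set curr.next=prev(21) | reversed so far: 28 -> 21 -> 32 -> 2
Step 5: curr=19, set curr.next=prev(28) | reversed so far: 19 -> 28 -> 21 -> 32 -> 2

19 -> 28 -> 21 -> 32 -> 2 -> None


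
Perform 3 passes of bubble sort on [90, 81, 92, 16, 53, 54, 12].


Initial: [90, 81, 92, 16, 53, 54, 12]
Pass 1: [81, 90, 16, 53, 54, 12, 92] (5 swaps)
Pass 2: [81, 16, 53, 54, 12, 90, 92] (4 swaps)
Pass 3: [16, 53, 54, 12, 81, 90, 92] (4 swaps)

After 3 passes: [16, 53, 54, 12, 81, 90, 92]


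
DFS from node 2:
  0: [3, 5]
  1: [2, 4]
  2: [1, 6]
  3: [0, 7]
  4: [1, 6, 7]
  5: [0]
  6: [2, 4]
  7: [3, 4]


Visit 2, push [6, 1]
Visit 1, push [4]
Visit 4, push [7, 6]
Visit 6, push []
Visit 7, push [3]
Visit 3, push [0]
Visit 0, push [5]
Visit 5, push []

DFS order: [2, 1, 4, 6, 7, 3, 0, 5]


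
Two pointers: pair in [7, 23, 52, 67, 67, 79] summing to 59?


lo=0(7)+hi=5(79)=86
lo=0(7)+hi=4(67)=74
lo=0(7)+hi=3(67)=74
lo=0(7)+hi=2(52)=59

Yes: 7+52=59


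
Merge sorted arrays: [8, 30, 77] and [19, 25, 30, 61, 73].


Take 8 from A
Take 19 from B
Take 25 from B
Take 30 from A
Take 30 from B
Take 61 from B
Take 73 from B

Merged: [8, 19, 25, 30, 30, 61, 73, 77]


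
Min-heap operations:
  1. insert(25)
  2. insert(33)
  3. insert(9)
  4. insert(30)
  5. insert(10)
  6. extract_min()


insert(25) -> [25]
insert(33) -> [25, 33]
insert(9) -> [9, 33, 25]
insert(30) -> [9, 30, 25, 33]
insert(10) -> [9, 10, 25, 33, 30]
extract_min()->9, [10, 30, 25, 33]

Final heap: [10, 30, 25, 33]


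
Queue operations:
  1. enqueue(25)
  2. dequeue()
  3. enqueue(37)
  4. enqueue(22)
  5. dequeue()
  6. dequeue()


enqueue(25) -> [25]
dequeue()->25, []
enqueue(37) -> [37]
enqueue(22) -> [37, 22]
dequeue()->37, [22]
dequeue()->22, []

Final queue: []


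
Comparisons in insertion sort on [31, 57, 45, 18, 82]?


Algorithm: insertion sort
Input: [31, 57, 45, 18, 82]
Sorted: [18, 31, 45, 57, 82]

7


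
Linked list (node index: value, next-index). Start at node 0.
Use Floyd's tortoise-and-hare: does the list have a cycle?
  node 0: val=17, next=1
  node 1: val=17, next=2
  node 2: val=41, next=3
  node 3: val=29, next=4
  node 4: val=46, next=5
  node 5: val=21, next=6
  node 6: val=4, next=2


Floyd's tortoise (slow, +1) and hare (fast, +2):
  init: slow=0, fast=0
  step 1: slow=1, fast=2
  step 2: slow=2, fast=4
  step 3: slow=3, fast=6
  step 4: slow=4, fast=3
  step 5: slow=5, fast=5
  slow == fast at node 5: cycle detected

Cycle: yes


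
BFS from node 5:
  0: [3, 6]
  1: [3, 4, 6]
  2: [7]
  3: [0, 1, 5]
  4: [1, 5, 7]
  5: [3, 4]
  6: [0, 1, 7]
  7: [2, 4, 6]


Visit 5, enqueue [3, 4]
Visit 3, enqueue [0, 1]
Visit 4, enqueue [7]
Visit 0, enqueue [6]
Visit 1, enqueue []
Visit 7, enqueue [2]
Visit 6, enqueue []
Visit 2, enqueue []

BFS order: [5, 3, 4, 0, 1, 7, 6, 2]


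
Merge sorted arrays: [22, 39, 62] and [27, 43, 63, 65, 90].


Take 22 from A
Take 27 from B
Take 39 from A
Take 43 from B
Take 62 from A

Merged: [22, 27, 39, 43, 62, 63, 65, 90]


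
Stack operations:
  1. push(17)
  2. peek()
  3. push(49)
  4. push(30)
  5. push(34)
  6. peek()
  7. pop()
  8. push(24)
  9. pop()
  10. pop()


push(17) -> [17]
peek()->17
push(49) -> [17, 49]
push(30) -> [17, 49, 30]
push(34) -> [17, 49, 30, 34]
peek()->34
pop()->34, [17, 49, 30]
push(24) -> [17, 49, 30, 24]
pop()->24, [17, 49, 30]
pop()->30, [17, 49]

Final stack: [17, 49]


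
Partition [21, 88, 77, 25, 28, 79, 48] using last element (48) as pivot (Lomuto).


Pivot: 48
  21 <= 48: advance i (no swap)
  25 <= 48: swap -> [21, 25, 77, 88, 28, 79, 48]
  28 <= 48: swap -> [21, 25, 28, 88, 77, 79, 48]
Place pivot at 3: [21, 25, 28, 48, 77, 79, 88]

Partitioned: [21, 25, 28, 48, 77, 79, 88]


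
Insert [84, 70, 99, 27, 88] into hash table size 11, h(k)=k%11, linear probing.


Insert 84: h=7 -> slot 7
Insert 70: h=4 -> slot 4
Insert 99: h=0 -> slot 0
Insert 27: h=5 -> slot 5
Insert 88: h=0, 1 probes -> slot 1

Table: [99, 88, None, None, 70, 27, None, 84, None, None, None]


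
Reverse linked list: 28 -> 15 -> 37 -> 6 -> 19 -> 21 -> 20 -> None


Step 1: curr=28, set curr.next=prev(None) | reversed so far: 28
Step 2: curr=15, set curr.next=prev(28) | reversed so far: 15 -> 28
Step 3: curr=37, set curr.next=prev(15) | reversed so far: 37 -> 15 -> 28
Step 4: curr=6, set curr.next=prev(37) | reversed so far: 6 -> 37 -> 15 -> 28
Step 5: curr=19, set curr.next=prev(6) | reversed so far: 19 -> 6 -> 37 -> 15 -> 28
Step 6: curr=21, set curr.next=prev(19) | reversed so far: 21 -> 19 -> 6 -> 37 -> 15 -> 28
Step 7: curr=20, set curr.next=prev(21) | reversed so far: 20 -> 21 -> 19 -> 6 -> 37 -> 15 -> 28

20 -> 21 -> 19 -> 6 -> 37 -> 15 -> 28 -> None


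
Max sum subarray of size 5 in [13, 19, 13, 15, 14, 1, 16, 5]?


[0:5]: 74
[1:6]: 62
[2:7]: 59
[3:8]: 51

Max: 74 at [0:5]


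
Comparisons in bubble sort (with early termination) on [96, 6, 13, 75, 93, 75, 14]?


Algorithm: bubble sort (with early termination)
Input: [96, 6, 13, 75, 93, 75, 14]
Sorted: [6, 13, 14, 75, 75, 93, 96]

20


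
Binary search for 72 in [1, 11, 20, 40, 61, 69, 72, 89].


Step 1: lo=0, hi=7, mid=3, val=40
Step 2: lo=4, hi=7, mid=5, val=69
Step 3: lo=6, hi=7, mid=6, val=72

Found at index 6


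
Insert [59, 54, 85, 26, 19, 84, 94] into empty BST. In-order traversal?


Insert 59: root
Insert 54: L from 59
Insert 85: R from 59
Insert 26: L from 59 -> L from 54
Insert 19: L from 59 -> L from 54 -> L from 26
Insert 84: R from 59 -> L from 85
Insert 94: R from 59 -> R from 85

In-order: [19, 26, 54, 59, 84, 85, 94]


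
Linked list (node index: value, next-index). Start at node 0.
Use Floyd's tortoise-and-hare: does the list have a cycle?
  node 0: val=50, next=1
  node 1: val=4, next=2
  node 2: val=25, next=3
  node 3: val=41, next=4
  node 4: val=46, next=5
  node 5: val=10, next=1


Floyd's tortoise (slow, +1) and hare (fast, +2):
  init: slow=0, fast=0
  step 1: slow=1, fast=2
  step 2: slow=2, fast=4
  step 3: slow=3, fast=1
  step 4: slow=4, fast=3
  step 5: slow=5, fast=5
  slow == fast at node 5: cycle detected

Cycle: yes


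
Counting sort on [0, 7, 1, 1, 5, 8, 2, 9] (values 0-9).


Input: [0, 7, 1, 1, 5, 8, 2, 9]
Counts: [1, 2, 1, 0, 0, 1, 0, 1, 1, 1]

Sorted: [0, 1, 1, 2, 5, 7, 8, 9]


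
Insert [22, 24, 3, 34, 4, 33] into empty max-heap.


Insert 22: [22]
Insert 24: [24, 22]
Insert 3: [24, 22, 3]
Insert 34: [34, 24, 3, 22]
Insert 4: [34, 24, 3, 22, 4]
Insert 33: [34, 24, 33, 22, 4, 3]

Final heap: [34, 24, 33, 22, 4, 3]


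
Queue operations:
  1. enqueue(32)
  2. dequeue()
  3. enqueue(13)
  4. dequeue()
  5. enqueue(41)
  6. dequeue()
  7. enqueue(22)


enqueue(32) -> [32]
dequeue()->32, []
enqueue(13) -> [13]
dequeue()->13, []
enqueue(41) -> [41]
dequeue()->41, []
enqueue(22) -> [22]

Final queue: [22]


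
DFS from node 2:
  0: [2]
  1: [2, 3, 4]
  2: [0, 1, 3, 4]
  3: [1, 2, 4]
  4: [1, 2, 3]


Visit 2, push [4, 3, 1, 0]
Visit 0, push []
Visit 1, push [4, 3]
Visit 3, push [4]
Visit 4, push []

DFS order: [2, 0, 1, 3, 4]


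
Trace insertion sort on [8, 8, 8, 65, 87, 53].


Initial: [8, 8, 8, 65, 87, 53]
Insert 8: [8, 8, 8, 65, 87, 53]
Insert 8: [8, 8, 8, 65, 87, 53]
Insert 65: [8, 8, 8, 65, 87, 53]
Insert 87: [8, 8, 8, 65, 87, 53]
Insert 53: [8, 8, 8, 53, 65, 87]

Sorted: [8, 8, 8, 53, 65, 87]


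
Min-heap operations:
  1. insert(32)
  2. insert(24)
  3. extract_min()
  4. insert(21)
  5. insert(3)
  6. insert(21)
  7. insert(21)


insert(32) -> [32]
insert(24) -> [24, 32]
extract_min()->24, [32]
insert(21) -> [21, 32]
insert(3) -> [3, 32, 21]
insert(21) -> [3, 21, 21, 32]
insert(21) -> [3, 21, 21, 32, 21]

Final heap: [3, 21, 21, 32, 21]


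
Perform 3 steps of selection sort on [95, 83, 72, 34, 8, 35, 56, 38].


Initial: [95, 83, 72, 34, 8, 35, 56, 38]
Step 1: min=8 at 4
  Swap: [8, 83, 72, 34, 95, 35, 56, 38]
Step 2: min=34 at 3
  Swap: [8, 34, 72, 83, 95, 35, 56, 38]
Step 3: min=35 at 5
  Swap: [8, 34, 35, 83, 95, 72, 56, 38]

After 3 steps: [8, 34, 35, 83, 95, 72, 56, 38]


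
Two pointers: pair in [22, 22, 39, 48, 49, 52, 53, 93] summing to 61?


lo=0(22)+hi=7(93)=115
lo=0(22)+hi=6(53)=75
lo=0(22)+hi=5(52)=74
lo=0(22)+hi=4(49)=71
lo=0(22)+hi=3(48)=70
lo=0(22)+hi=2(39)=61

Yes: 22+39=61


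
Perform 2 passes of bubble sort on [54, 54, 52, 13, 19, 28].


Initial: [54, 54, 52, 13, 19, 28]
Pass 1: [54, 52, 13, 19, 28, 54] (4 swaps)
Pass 2: [52, 13, 19, 28, 54, 54] (4 swaps)

After 2 passes: [52, 13, 19, 28, 54, 54]


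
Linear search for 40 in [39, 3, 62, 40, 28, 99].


i=0: 39!=40
i=1: 3!=40
i=2: 62!=40
i=3: 40==40 found!

Found at 3, 4 comps


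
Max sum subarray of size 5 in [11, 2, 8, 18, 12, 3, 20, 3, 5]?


[0:5]: 51
[1:6]: 43
[2:7]: 61
[3:8]: 56
[4:9]: 43

Max: 61 at [2:7]


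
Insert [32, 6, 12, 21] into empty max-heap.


Insert 32: [32]
Insert 6: [32, 6]
Insert 12: [32, 6, 12]
Insert 21: [32, 21, 12, 6]

Final heap: [32, 21, 12, 6]


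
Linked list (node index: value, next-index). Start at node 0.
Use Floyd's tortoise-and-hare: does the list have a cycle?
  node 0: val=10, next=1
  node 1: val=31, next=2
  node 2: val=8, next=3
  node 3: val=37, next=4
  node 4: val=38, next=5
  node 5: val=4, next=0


Floyd's tortoise (slow, +1) and hare (fast, +2):
  init: slow=0, fast=0
  step 1: slow=1, fast=2
  step 2: slow=2, fast=4
  step 3: slow=3, fast=0
  step 4: slow=4, fast=2
  step 5: slow=5, fast=4
  step 6: slow=0, fast=0
  slow == fast at node 0: cycle detected

Cycle: yes


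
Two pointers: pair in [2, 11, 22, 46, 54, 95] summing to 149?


lo=0(2)+hi=5(95)=97
lo=1(11)+hi=5(95)=106
lo=2(22)+hi=5(95)=117
lo=3(46)+hi=5(95)=141
lo=4(54)+hi=5(95)=149

Yes: 54+95=149


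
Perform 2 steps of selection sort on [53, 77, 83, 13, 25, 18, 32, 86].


Initial: [53, 77, 83, 13, 25, 18, 32, 86]
Step 1: min=13 at 3
  Swap: [13, 77, 83, 53, 25, 18, 32, 86]
Step 2: min=18 at 5
  Swap: [13, 18, 83, 53, 25, 77, 32, 86]

After 2 steps: [13, 18, 83, 53, 25, 77, 32, 86]


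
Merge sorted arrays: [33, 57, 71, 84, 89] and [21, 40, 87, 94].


Take 21 from B
Take 33 from A
Take 40 from B
Take 57 from A
Take 71 from A
Take 84 from A
Take 87 from B
Take 89 from A

Merged: [21, 33, 40, 57, 71, 84, 87, 89, 94]


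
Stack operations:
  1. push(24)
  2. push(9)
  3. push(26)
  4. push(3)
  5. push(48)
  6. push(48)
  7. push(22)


push(24) -> [24]
push(9) -> [24, 9]
push(26) -> [24, 9, 26]
push(3) -> [24, 9, 26, 3]
push(48) -> [24, 9, 26, 3, 48]
push(48) -> [24, 9, 26, 3, 48, 48]
push(22) -> [24, 9, 26, 3, 48, 48, 22]

Final stack: [24, 9, 26, 3, 48, 48, 22]


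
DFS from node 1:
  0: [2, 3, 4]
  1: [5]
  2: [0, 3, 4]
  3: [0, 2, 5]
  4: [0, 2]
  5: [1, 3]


Visit 1, push [5]
Visit 5, push [3]
Visit 3, push [2, 0]
Visit 0, push [4, 2]
Visit 2, push [4]
Visit 4, push []

DFS order: [1, 5, 3, 0, 2, 4]


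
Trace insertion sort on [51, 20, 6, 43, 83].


Initial: [51, 20, 6, 43, 83]
Insert 20: [20, 51, 6, 43, 83]
Insert 6: [6, 20, 51, 43, 83]
Insert 43: [6, 20, 43, 51, 83]
Insert 83: [6, 20, 43, 51, 83]

Sorted: [6, 20, 43, 51, 83]


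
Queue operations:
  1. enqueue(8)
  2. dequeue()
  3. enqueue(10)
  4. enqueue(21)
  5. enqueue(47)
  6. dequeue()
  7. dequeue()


enqueue(8) -> [8]
dequeue()->8, []
enqueue(10) -> [10]
enqueue(21) -> [10, 21]
enqueue(47) -> [10, 21, 47]
dequeue()->10, [21, 47]
dequeue()->21, [47]

Final queue: [47]


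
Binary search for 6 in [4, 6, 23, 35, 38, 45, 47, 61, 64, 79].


Step 1: lo=0, hi=9, mid=4, val=38
Step 2: lo=0, hi=3, mid=1, val=6

Found at index 1


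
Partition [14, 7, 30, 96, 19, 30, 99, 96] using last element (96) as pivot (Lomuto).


Pivot: 96
  14 <= 96: advance i (no swap)
  7 <= 96: advance i (no swap)
  30 <= 96: advance i (no swap)
  96 <= 96: advance i (no swap)
  19 <= 96: advance i (no swap)
  30 <= 96: advance i (no swap)
Place pivot at 6: [14, 7, 30, 96, 19, 30, 96, 99]

Partitioned: [14, 7, 30, 96, 19, 30, 96, 99]


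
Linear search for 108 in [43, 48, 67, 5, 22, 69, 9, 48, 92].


i=0: 43!=108
i=1: 48!=108
i=2: 67!=108
i=3: 5!=108
i=4: 22!=108
i=5: 69!=108
i=6: 9!=108
i=7: 48!=108
i=8: 92!=108

Not found, 9 comps


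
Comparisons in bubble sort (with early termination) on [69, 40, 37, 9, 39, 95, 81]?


Algorithm: bubble sort (with early termination)
Input: [69, 40, 37, 9, 39, 95, 81]
Sorted: [9, 37, 39, 40, 69, 81, 95]

18


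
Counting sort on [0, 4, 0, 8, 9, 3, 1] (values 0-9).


Input: [0, 4, 0, 8, 9, 3, 1]
Counts: [2, 1, 0, 1, 1, 0, 0, 0, 1, 1]

Sorted: [0, 0, 1, 3, 4, 8, 9]


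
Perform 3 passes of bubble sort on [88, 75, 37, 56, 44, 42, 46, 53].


Initial: [88, 75, 37, 56, 44, 42, 46, 53]
Pass 1: [75, 37, 56, 44, 42, 46, 53, 88] (7 swaps)
Pass 2: [37, 56, 44, 42, 46, 53, 75, 88] (6 swaps)
Pass 3: [37, 44, 42, 46, 53, 56, 75, 88] (4 swaps)

After 3 passes: [37, 44, 42, 46, 53, 56, 75, 88]


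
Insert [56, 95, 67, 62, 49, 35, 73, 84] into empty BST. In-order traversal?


Insert 56: root
Insert 95: R from 56
Insert 67: R from 56 -> L from 95
Insert 62: R from 56 -> L from 95 -> L from 67
Insert 49: L from 56
Insert 35: L from 56 -> L from 49
Insert 73: R from 56 -> L from 95 -> R from 67
Insert 84: R from 56 -> L from 95 -> R from 67 -> R from 73

In-order: [35, 49, 56, 62, 67, 73, 84, 95]


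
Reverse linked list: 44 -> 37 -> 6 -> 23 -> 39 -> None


Step 1: curr=44, set curr.next=prev(None) | reversed so far: 44
Step 2: curr=37, set curr.next=prev(44) | reversed so far: 37 -> 44
Step 3: curr=6, set curr.next=prev(37) | reversed so far: 6 -> 37 -> 44
Step 4: curr=23, set curr.next=prev(6) | reversed so far: 23 -> 6 -> 37 -> 44
Step 5: curr=39, set curr.next=prev(23) | reversed so far: 39 -> 23 -> 6 -> 37 -> 44

39 -> 23 -> 6 -> 37 -> 44 -> None


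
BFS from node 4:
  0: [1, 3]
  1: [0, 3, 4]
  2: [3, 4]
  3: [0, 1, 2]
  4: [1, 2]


Visit 4, enqueue [1, 2]
Visit 1, enqueue [0, 3]
Visit 2, enqueue []
Visit 0, enqueue []
Visit 3, enqueue []

BFS order: [4, 1, 2, 0, 3]


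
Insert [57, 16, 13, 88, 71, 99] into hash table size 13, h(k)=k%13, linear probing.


Insert 57: h=5 -> slot 5
Insert 16: h=3 -> slot 3
Insert 13: h=0 -> slot 0
Insert 88: h=10 -> slot 10
Insert 71: h=6 -> slot 6
Insert 99: h=8 -> slot 8

Table: [13, None, None, 16, None, 57, 71, None, 99, None, 88, None, None]


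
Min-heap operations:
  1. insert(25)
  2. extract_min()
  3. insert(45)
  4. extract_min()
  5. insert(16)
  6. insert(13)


insert(25) -> [25]
extract_min()->25, []
insert(45) -> [45]
extract_min()->45, []
insert(16) -> [16]
insert(13) -> [13, 16]

Final heap: [13, 16]


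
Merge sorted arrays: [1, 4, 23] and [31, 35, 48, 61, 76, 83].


Take 1 from A
Take 4 from A
Take 23 from A

Merged: [1, 4, 23, 31, 35, 48, 61, 76, 83]


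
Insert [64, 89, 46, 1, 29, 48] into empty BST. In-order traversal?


Insert 64: root
Insert 89: R from 64
Insert 46: L from 64
Insert 1: L from 64 -> L from 46
Insert 29: L from 64 -> L from 46 -> R from 1
Insert 48: L from 64 -> R from 46

In-order: [1, 29, 46, 48, 64, 89]


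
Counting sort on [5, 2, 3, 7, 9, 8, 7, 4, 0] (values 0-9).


Input: [5, 2, 3, 7, 9, 8, 7, 4, 0]
Counts: [1, 0, 1, 1, 1, 1, 0, 2, 1, 1]

Sorted: [0, 2, 3, 4, 5, 7, 7, 8, 9]


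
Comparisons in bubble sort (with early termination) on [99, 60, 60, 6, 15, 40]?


Algorithm: bubble sort (with early termination)
Input: [99, 60, 60, 6, 15, 40]
Sorted: [6, 15, 40, 60, 60, 99]

14


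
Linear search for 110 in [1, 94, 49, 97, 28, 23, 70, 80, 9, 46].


i=0: 1!=110
i=1: 94!=110
i=2: 49!=110
i=3: 97!=110
i=4: 28!=110
i=5: 23!=110
i=6: 70!=110
i=7: 80!=110
i=8: 9!=110
i=9: 46!=110

Not found, 10 comps


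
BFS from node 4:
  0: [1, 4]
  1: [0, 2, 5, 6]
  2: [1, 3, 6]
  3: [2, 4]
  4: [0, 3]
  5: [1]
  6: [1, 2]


Visit 4, enqueue [0, 3]
Visit 0, enqueue [1]
Visit 3, enqueue [2]
Visit 1, enqueue [5, 6]
Visit 2, enqueue []
Visit 5, enqueue []
Visit 6, enqueue []

BFS order: [4, 0, 3, 1, 2, 5, 6]


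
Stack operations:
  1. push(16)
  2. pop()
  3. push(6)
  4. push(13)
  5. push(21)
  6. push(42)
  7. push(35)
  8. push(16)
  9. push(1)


push(16) -> [16]
pop()->16, []
push(6) -> [6]
push(13) -> [6, 13]
push(21) -> [6, 13, 21]
push(42) -> [6, 13, 21, 42]
push(35) -> [6, 13, 21, 42, 35]
push(16) -> [6, 13, 21, 42, 35, 16]
push(1) -> [6, 13, 21, 42, 35, 16, 1]

Final stack: [6, 13, 21, 42, 35, 16, 1]


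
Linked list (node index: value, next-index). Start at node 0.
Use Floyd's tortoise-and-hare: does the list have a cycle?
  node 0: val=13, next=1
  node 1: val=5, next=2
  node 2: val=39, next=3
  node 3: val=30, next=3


Floyd's tortoise (slow, +1) and hare (fast, +2):
  init: slow=0, fast=0
  step 1: slow=1, fast=2
  step 2: slow=2, fast=3
  step 3: slow=3, fast=3
  slow == fast at node 3: cycle detected

Cycle: yes


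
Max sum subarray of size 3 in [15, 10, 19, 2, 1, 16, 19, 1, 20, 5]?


[0:3]: 44
[1:4]: 31
[2:5]: 22
[3:6]: 19
[4:7]: 36
[5:8]: 36
[6:9]: 40
[7:10]: 26

Max: 44 at [0:3]


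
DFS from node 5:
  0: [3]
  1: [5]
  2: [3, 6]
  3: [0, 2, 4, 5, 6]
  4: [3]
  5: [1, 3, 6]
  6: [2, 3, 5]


Visit 5, push [6, 3, 1]
Visit 1, push []
Visit 3, push [6, 4, 2, 0]
Visit 0, push []
Visit 2, push [6]
Visit 6, push []
Visit 4, push []

DFS order: [5, 1, 3, 0, 2, 6, 4]


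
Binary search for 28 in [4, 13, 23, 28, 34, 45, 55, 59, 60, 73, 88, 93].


Step 1: lo=0, hi=11, mid=5, val=45
Step 2: lo=0, hi=4, mid=2, val=23
Step 3: lo=3, hi=4, mid=3, val=28

Found at index 3


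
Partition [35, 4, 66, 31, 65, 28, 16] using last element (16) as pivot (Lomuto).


Pivot: 16
  4 <= 16: swap -> [4, 35, 66, 31, 65, 28, 16]
Place pivot at 1: [4, 16, 66, 31, 65, 28, 35]

Partitioned: [4, 16, 66, 31, 65, 28, 35]


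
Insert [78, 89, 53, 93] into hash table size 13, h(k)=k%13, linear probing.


Insert 78: h=0 -> slot 0
Insert 89: h=11 -> slot 11
Insert 53: h=1 -> slot 1
Insert 93: h=2 -> slot 2

Table: [78, 53, 93, None, None, None, None, None, None, None, None, 89, None]


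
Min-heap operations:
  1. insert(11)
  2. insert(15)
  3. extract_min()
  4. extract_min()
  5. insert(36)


insert(11) -> [11]
insert(15) -> [11, 15]
extract_min()->11, [15]
extract_min()->15, []
insert(36) -> [36]

Final heap: [36]


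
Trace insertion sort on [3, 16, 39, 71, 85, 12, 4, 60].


Initial: [3, 16, 39, 71, 85, 12, 4, 60]
Insert 16: [3, 16, 39, 71, 85, 12, 4, 60]
Insert 39: [3, 16, 39, 71, 85, 12, 4, 60]
Insert 71: [3, 16, 39, 71, 85, 12, 4, 60]
Insert 85: [3, 16, 39, 71, 85, 12, 4, 60]
Insert 12: [3, 12, 16, 39, 71, 85, 4, 60]
Insert 4: [3, 4, 12, 16, 39, 71, 85, 60]
Insert 60: [3, 4, 12, 16, 39, 60, 71, 85]

Sorted: [3, 4, 12, 16, 39, 60, 71, 85]


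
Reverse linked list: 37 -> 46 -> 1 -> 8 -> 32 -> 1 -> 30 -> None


Step 1: curr=37, set curr.next=prev(None) | reversed so far: 37
Step 2: curr=46, set curr.next=prev(37) | reversed so far: 46 -> 37
Step 3: curr=1, set curr.next=prev(46) | reversed so far: 1 -> 46 -> 37
Step 4: curr=8, set curr.next=prev(1) | reversed so far: 8 -> 1 -> 46 -> 37
Step 5: curr=32, set curr.next=prev(8) | reversed so far: 32 -> 8 -> 1 -> 46 -> 37
Step 6: curr=1, set curr.next=prev(32) | reversed so far: 1 -> 32 -> 8 -> 1 -> 46 -> 37
Step 7: curr=30, set curr.next=prev(1) | reversed so far: 30 -> 1 -> 32 -> 8 -> 1 -> 46 -> 37

30 -> 1 -> 32 -> 8 -> 1 -> 46 -> 37 -> None


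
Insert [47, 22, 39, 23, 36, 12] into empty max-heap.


Insert 47: [47]
Insert 22: [47, 22]
Insert 39: [47, 22, 39]
Insert 23: [47, 23, 39, 22]
Insert 36: [47, 36, 39, 22, 23]
Insert 12: [47, 36, 39, 22, 23, 12]

Final heap: [47, 36, 39, 22, 23, 12]


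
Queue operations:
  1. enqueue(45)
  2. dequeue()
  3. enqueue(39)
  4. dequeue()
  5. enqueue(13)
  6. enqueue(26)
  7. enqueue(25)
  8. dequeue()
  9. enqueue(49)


enqueue(45) -> [45]
dequeue()->45, []
enqueue(39) -> [39]
dequeue()->39, []
enqueue(13) -> [13]
enqueue(26) -> [13, 26]
enqueue(25) -> [13, 26, 25]
dequeue()->13, [26, 25]
enqueue(49) -> [26, 25, 49]

Final queue: [26, 25, 49]


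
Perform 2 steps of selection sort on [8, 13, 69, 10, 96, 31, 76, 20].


Initial: [8, 13, 69, 10, 96, 31, 76, 20]
Step 1: min=8 at 0
  Swap: [8, 13, 69, 10, 96, 31, 76, 20]
Step 2: min=10 at 3
  Swap: [8, 10, 69, 13, 96, 31, 76, 20]

After 2 steps: [8, 10, 69, 13, 96, 31, 76, 20]


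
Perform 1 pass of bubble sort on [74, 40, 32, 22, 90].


Initial: [74, 40, 32, 22, 90]
Pass 1: [40, 32, 22, 74, 90] (3 swaps)

After 1 pass: [40, 32, 22, 74, 90]


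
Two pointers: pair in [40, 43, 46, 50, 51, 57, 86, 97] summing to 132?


lo=0(40)+hi=7(97)=137
lo=0(40)+hi=6(86)=126
lo=1(43)+hi=6(86)=129
lo=2(46)+hi=6(86)=132

Yes: 46+86=132


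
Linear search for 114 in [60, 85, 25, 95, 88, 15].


i=0: 60!=114
i=1: 85!=114
i=2: 25!=114
i=3: 95!=114
i=4: 88!=114
i=5: 15!=114

Not found, 6 comps


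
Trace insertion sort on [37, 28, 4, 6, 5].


Initial: [37, 28, 4, 6, 5]
Insert 28: [28, 37, 4, 6, 5]
Insert 4: [4, 28, 37, 6, 5]
Insert 6: [4, 6, 28, 37, 5]
Insert 5: [4, 5, 6, 28, 37]

Sorted: [4, 5, 6, 28, 37]


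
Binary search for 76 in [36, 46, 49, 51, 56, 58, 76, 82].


Step 1: lo=0, hi=7, mid=3, val=51
Step 2: lo=4, hi=7, mid=5, val=58
Step 3: lo=6, hi=7, mid=6, val=76

Found at index 6


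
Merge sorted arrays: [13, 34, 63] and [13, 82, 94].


Take 13 from A
Take 13 from B
Take 34 from A
Take 63 from A

Merged: [13, 13, 34, 63, 82, 94]


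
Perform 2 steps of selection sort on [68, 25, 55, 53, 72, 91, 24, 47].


Initial: [68, 25, 55, 53, 72, 91, 24, 47]
Step 1: min=24 at 6
  Swap: [24, 25, 55, 53, 72, 91, 68, 47]
Step 2: min=25 at 1
  Swap: [24, 25, 55, 53, 72, 91, 68, 47]

After 2 steps: [24, 25, 55, 53, 72, 91, 68, 47]


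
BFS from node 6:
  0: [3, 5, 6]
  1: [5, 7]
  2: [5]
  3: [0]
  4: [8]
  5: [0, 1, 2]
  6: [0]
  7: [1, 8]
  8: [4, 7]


Visit 6, enqueue [0]
Visit 0, enqueue [3, 5]
Visit 3, enqueue []
Visit 5, enqueue [1, 2]
Visit 1, enqueue [7]
Visit 2, enqueue []
Visit 7, enqueue [8]
Visit 8, enqueue [4]
Visit 4, enqueue []

BFS order: [6, 0, 3, 5, 1, 2, 7, 8, 4]


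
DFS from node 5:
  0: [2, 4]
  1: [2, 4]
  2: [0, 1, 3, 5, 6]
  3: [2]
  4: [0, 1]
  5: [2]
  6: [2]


Visit 5, push [2]
Visit 2, push [6, 3, 1, 0]
Visit 0, push [4]
Visit 4, push [1]
Visit 1, push []
Visit 3, push []
Visit 6, push []

DFS order: [5, 2, 0, 4, 1, 3, 6]


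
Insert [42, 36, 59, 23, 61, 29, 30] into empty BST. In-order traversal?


Insert 42: root
Insert 36: L from 42
Insert 59: R from 42
Insert 23: L from 42 -> L from 36
Insert 61: R from 42 -> R from 59
Insert 29: L from 42 -> L from 36 -> R from 23
Insert 30: L from 42 -> L from 36 -> R from 23 -> R from 29

In-order: [23, 29, 30, 36, 42, 59, 61]


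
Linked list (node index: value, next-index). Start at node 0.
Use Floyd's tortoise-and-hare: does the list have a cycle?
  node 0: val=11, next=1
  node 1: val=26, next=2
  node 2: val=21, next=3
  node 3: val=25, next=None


Floyd's tortoise (slow, +1) and hare (fast, +2):
  init: slow=0, fast=0
  step 1: slow=1, fast=2
  step 2: fast 2->3->None, no cycle

Cycle: no


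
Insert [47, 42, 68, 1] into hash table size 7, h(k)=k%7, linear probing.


Insert 47: h=5 -> slot 5
Insert 42: h=0 -> slot 0
Insert 68: h=5, 1 probes -> slot 6
Insert 1: h=1 -> slot 1

Table: [42, 1, None, None, None, 47, 68]


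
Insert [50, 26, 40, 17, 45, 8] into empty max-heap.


Insert 50: [50]
Insert 26: [50, 26]
Insert 40: [50, 26, 40]
Insert 17: [50, 26, 40, 17]
Insert 45: [50, 45, 40, 17, 26]
Insert 8: [50, 45, 40, 17, 26, 8]

Final heap: [50, 45, 40, 17, 26, 8]


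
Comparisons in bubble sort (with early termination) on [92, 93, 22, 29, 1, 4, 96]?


Algorithm: bubble sort (with early termination)
Input: [92, 93, 22, 29, 1, 4, 96]
Sorted: [1, 4, 22, 29, 92, 93, 96]

20


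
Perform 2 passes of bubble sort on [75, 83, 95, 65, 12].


Initial: [75, 83, 95, 65, 12]
Pass 1: [75, 83, 65, 12, 95] (2 swaps)
Pass 2: [75, 65, 12, 83, 95] (2 swaps)

After 2 passes: [75, 65, 12, 83, 95]


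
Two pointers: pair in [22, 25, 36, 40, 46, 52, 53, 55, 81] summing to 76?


lo=0(22)+hi=8(81)=103
lo=0(22)+hi=7(55)=77
lo=0(22)+hi=6(53)=75
lo=1(25)+hi=6(53)=78
lo=1(25)+hi=5(52)=77
lo=1(25)+hi=4(46)=71
lo=2(36)+hi=4(46)=82
lo=2(36)+hi=3(40)=76

Yes: 36+40=76


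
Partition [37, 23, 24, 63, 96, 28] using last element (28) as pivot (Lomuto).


Pivot: 28
  23 <= 28: swap -> [23, 37, 24, 63, 96, 28]
  24 <= 28: swap -> [23, 24, 37, 63, 96, 28]
Place pivot at 2: [23, 24, 28, 63, 96, 37]

Partitioned: [23, 24, 28, 63, 96, 37]


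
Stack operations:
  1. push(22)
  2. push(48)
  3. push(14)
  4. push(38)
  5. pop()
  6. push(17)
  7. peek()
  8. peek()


push(22) -> [22]
push(48) -> [22, 48]
push(14) -> [22, 48, 14]
push(38) -> [22, 48, 14, 38]
pop()->38, [22, 48, 14]
push(17) -> [22, 48, 14, 17]
peek()->17
peek()->17

Final stack: [22, 48, 14, 17]


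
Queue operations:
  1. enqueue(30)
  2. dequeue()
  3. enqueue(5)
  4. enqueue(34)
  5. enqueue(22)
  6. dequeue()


enqueue(30) -> [30]
dequeue()->30, []
enqueue(5) -> [5]
enqueue(34) -> [5, 34]
enqueue(22) -> [5, 34, 22]
dequeue()->5, [34, 22]

Final queue: [34, 22]


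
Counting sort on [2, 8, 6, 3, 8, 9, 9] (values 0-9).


Input: [2, 8, 6, 3, 8, 9, 9]
Counts: [0, 0, 1, 1, 0, 0, 1, 0, 2, 2]

Sorted: [2, 3, 6, 8, 8, 9, 9]


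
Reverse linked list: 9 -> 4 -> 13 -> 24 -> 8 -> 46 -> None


Step 1: curr=9, set curr.next=prev(None) | reversed so far: 9
Step 2: curr=4, set curr.next=prev(9) | reversed so far: 4 -> 9
Step 3: curr=13, set curr.next=prev(4) | reversed so far: 13 -> 4 -> 9
Step 4: curr=24, set curr.next=prev(13) | reversed so far: 24 -> 13 -> 4 -> 9
Step 5: curr=8, set curr.next=prev(24) | reversed so far: 8 -> 24 -> 13 -> 4 -> 9
Step 6: curr=46, set curr.next=prev(8) | reversed so far: 46 -> 8 -> 24 -> 13 -> 4 -> 9

46 -> 8 -> 24 -> 13 -> 4 -> 9 -> None


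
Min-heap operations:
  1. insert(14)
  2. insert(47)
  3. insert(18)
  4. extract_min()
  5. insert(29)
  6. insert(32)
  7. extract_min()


insert(14) -> [14]
insert(47) -> [14, 47]
insert(18) -> [14, 47, 18]
extract_min()->14, [18, 47]
insert(29) -> [18, 47, 29]
insert(32) -> [18, 32, 29, 47]
extract_min()->18, [29, 32, 47]

Final heap: [29, 32, 47]


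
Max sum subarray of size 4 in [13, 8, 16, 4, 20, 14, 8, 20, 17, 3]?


[0:4]: 41
[1:5]: 48
[2:6]: 54
[3:7]: 46
[4:8]: 62
[5:9]: 59
[6:10]: 48

Max: 62 at [4:8]


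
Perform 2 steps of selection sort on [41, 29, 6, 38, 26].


Initial: [41, 29, 6, 38, 26]
Step 1: min=6 at 2
  Swap: [6, 29, 41, 38, 26]
Step 2: min=26 at 4
  Swap: [6, 26, 41, 38, 29]

After 2 steps: [6, 26, 41, 38, 29]


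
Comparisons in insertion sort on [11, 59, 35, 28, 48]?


Algorithm: insertion sort
Input: [11, 59, 35, 28, 48]
Sorted: [11, 28, 35, 48, 59]

8


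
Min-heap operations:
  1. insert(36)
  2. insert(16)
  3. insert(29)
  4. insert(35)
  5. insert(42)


insert(36) -> [36]
insert(16) -> [16, 36]
insert(29) -> [16, 36, 29]
insert(35) -> [16, 35, 29, 36]
insert(42) -> [16, 35, 29, 36, 42]

Final heap: [16, 35, 29, 36, 42]


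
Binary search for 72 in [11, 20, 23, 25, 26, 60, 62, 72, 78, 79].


Step 1: lo=0, hi=9, mid=4, val=26
Step 2: lo=5, hi=9, mid=7, val=72

Found at index 7


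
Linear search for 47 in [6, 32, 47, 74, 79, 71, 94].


i=0: 6!=47
i=1: 32!=47
i=2: 47==47 found!

Found at 2, 3 comps


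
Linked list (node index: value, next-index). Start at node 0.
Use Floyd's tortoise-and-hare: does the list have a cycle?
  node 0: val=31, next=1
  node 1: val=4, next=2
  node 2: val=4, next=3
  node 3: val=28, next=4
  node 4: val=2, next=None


Floyd's tortoise (slow, +1) and hare (fast, +2):
  init: slow=0, fast=0
  step 1: slow=1, fast=2
  step 2: slow=2, fast=4
  step 3: fast -> None, no cycle

Cycle: no


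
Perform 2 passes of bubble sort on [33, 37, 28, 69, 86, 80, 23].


Initial: [33, 37, 28, 69, 86, 80, 23]
Pass 1: [33, 28, 37, 69, 80, 23, 86] (3 swaps)
Pass 2: [28, 33, 37, 69, 23, 80, 86] (2 swaps)

After 2 passes: [28, 33, 37, 69, 23, 80, 86]


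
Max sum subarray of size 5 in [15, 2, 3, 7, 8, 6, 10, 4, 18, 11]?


[0:5]: 35
[1:6]: 26
[2:7]: 34
[3:8]: 35
[4:9]: 46
[5:10]: 49

Max: 49 at [5:10]
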